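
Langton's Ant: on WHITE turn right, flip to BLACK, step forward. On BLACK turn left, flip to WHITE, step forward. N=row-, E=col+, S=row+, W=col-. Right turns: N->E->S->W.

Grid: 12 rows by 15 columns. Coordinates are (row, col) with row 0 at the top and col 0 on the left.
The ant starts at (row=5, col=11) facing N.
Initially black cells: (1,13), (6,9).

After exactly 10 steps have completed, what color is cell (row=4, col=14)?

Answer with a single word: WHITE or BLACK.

Answer: WHITE

Derivation:
Step 1: on WHITE (5,11): turn R to E, flip to black, move to (5,12). |black|=3
Step 2: on WHITE (5,12): turn R to S, flip to black, move to (6,12). |black|=4
Step 3: on WHITE (6,12): turn R to W, flip to black, move to (6,11). |black|=5
Step 4: on WHITE (6,11): turn R to N, flip to black, move to (5,11). |black|=6
Step 5: on BLACK (5,11): turn L to W, flip to white, move to (5,10). |black|=5
Step 6: on WHITE (5,10): turn R to N, flip to black, move to (4,10). |black|=6
Step 7: on WHITE (4,10): turn R to E, flip to black, move to (4,11). |black|=7
Step 8: on WHITE (4,11): turn R to S, flip to black, move to (5,11). |black|=8
Step 9: on WHITE (5,11): turn R to W, flip to black, move to (5,10). |black|=9
Step 10: on BLACK (5,10): turn L to S, flip to white, move to (6,10). |black|=8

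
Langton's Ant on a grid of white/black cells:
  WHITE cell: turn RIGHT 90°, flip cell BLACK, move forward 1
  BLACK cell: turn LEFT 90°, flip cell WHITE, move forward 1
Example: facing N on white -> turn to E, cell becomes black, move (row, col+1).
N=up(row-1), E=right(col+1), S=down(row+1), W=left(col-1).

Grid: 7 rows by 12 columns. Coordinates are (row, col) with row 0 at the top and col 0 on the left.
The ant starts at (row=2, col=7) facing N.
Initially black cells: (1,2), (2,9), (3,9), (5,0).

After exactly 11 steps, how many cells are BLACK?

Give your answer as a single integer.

Step 1: on WHITE (2,7): turn R to E, flip to black, move to (2,8). |black|=5
Step 2: on WHITE (2,8): turn R to S, flip to black, move to (3,8). |black|=6
Step 3: on WHITE (3,8): turn R to W, flip to black, move to (3,7). |black|=7
Step 4: on WHITE (3,7): turn R to N, flip to black, move to (2,7). |black|=8
Step 5: on BLACK (2,7): turn L to W, flip to white, move to (2,6). |black|=7
Step 6: on WHITE (2,6): turn R to N, flip to black, move to (1,6). |black|=8
Step 7: on WHITE (1,6): turn R to E, flip to black, move to (1,7). |black|=9
Step 8: on WHITE (1,7): turn R to S, flip to black, move to (2,7). |black|=10
Step 9: on WHITE (2,7): turn R to W, flip to black, move to (2,6). |black|=11
Step 10: on BLACK (2,6): turn L to S, flip to white, move to (3,6). |black|=10
Step 11: on WHITE (3,6): turn R to W, flip to black, move to (3,5). |black|=11

Answer: 11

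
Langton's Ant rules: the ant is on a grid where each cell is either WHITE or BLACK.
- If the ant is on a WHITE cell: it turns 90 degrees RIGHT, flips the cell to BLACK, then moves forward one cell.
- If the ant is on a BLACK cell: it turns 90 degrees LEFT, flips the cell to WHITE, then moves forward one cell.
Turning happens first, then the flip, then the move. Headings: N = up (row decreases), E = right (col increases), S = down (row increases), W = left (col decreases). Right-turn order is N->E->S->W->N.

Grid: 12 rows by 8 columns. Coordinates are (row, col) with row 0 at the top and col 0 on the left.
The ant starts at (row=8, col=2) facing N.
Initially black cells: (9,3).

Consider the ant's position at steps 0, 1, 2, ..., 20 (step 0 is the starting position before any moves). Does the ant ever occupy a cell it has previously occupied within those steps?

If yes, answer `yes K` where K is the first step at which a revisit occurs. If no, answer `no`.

Answer: yes 6

Derivation:
Step 1: on WHITE (8,2): turn R to E, flip to black, move to (8,3). |black|=2 — new cell
Step 2: on WHITE (8,3): turn R to S, flip to black, move to (9,3). |black|=3 — new cell
Step 3: on BLACK (9,3): turn L to E, flip to white, move to (9,4). |black|=2 — new cell
Step 4: on WHITE (9,4): turn R to S, flip to black, move to (10,4). |black|=3 — new cell
Step 5: on WHITE (10,4): turn R to W, flip to black, move to (10,3). |black|=4 — new cell
Step 6: on WHITE (10,3): turn R to N, flip to black, move to (9,3). |black|=5 — REVISIT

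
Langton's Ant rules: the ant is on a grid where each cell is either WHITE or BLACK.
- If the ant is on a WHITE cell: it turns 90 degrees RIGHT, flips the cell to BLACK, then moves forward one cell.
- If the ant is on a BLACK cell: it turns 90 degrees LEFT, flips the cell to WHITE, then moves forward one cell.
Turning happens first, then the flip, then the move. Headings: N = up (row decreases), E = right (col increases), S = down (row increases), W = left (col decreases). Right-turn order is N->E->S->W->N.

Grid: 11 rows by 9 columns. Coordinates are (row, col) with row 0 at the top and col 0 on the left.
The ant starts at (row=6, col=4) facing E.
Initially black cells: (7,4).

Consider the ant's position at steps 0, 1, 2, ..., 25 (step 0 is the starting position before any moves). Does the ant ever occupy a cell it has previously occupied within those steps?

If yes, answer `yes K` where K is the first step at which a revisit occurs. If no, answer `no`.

Step 1: on WHITE (6,4): turn R to S, flip to black, move to (7,4). |black|=2 — new cell
Step 2: on BLACK (7,4): turn L to E, flip to white, move to (7,5). |black|=1 — new cell
Step 3: on WHITE (7,5): turn R to S, flip to black, move to (8,5). |black|=2 — new cell
Step 4: on WHITE (8,5): turn R to W, flip to black, move to (8,4). |black|=3 — new cell
Step 5: on WHITE (8,4): turn R to N, flip to black, move to (7,4). |black|=4 — REVISIT

Answer: yes 5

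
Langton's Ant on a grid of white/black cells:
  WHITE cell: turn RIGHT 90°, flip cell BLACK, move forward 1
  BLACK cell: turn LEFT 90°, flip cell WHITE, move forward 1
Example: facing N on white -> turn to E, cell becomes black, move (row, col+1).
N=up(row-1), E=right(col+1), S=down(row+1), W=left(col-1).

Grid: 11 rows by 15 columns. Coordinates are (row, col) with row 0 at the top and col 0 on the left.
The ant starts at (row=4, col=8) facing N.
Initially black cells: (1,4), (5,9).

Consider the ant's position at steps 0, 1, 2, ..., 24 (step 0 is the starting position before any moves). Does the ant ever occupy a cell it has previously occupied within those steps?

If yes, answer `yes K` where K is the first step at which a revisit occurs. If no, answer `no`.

Step 1: on WHITE (4,8): turn R to E, flip to black, move to (4,9). |black|=3 — new cell
Step 2: on WHITE (4,9): turn R to S, flip to black, move to (5,9). |black|=4 — new cell
Step 3: on BLACK (5,9): turn L to E, flip to white, move to (5,10). |black|=3 — new cell
Step 4: on WHITE (5,10): turn R to S, flip to black, move to (6,10). |black|=4 — new cell
Step 5: on WHITE (6,10): turn R to W, flip to black, move to (6,9). |black|=5 — new cell
Step 6: on WHITE (6,9): turn R to N, flip to black, move to (5,9). |black|=6 — REVISIT

Answer: yes 6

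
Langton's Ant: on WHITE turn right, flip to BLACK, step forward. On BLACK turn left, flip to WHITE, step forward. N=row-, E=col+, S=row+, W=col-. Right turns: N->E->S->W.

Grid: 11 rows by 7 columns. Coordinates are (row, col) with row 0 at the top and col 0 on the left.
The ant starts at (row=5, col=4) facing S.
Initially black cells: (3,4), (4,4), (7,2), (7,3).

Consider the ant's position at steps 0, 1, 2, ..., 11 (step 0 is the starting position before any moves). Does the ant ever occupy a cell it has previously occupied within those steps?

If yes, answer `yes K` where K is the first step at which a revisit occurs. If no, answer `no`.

Answer: yes 8

Derivation:
Step 1: on WHITE (5,4): turn R to W, flip to black, move to (5,3). |black|=5 — new cell
Step 2: on WHITE (5,3): turn R to N, flip to black, move to (4,3). |black|=6 — new cell
Step 3: on WHITE (4,3): turn R to E, flip to black, move to (4,4). |black|=7 — new cell
Step 4: on BLACK (4,4): turn L to N, flip to white, move to (3,4). |black|=6 — new cell
Step 5: on BLACK (3,4): turn L to W, flip to white, move to (3,3). |black|=5 — new cell
Step 6: on WHITE (3,3): turn R to N, flip to black, move to (2,3). |black|=6 — new cell
Step 7: on WHITE (2,3): turn R to E, flip to black, move to (2,4). |black|=7 — new cell
Step 8: on WHITE (2,4): turn R to S, flip to black, move to (3,4). |black|=8 — REVISIT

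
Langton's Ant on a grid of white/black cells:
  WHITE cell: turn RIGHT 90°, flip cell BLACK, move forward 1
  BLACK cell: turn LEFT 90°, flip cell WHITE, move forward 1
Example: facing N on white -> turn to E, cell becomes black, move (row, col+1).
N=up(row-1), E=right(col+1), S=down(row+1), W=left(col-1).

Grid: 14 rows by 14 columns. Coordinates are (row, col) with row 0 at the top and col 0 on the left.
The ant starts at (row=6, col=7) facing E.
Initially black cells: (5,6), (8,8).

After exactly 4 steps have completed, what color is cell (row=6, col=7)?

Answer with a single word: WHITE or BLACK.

Step 1: on WHITE (6,7): turn R to S, flip to black, move to (7,7). |black|=3
Step 2: on WHITE (7,7): turn R to W, flip to black, move to (7,6). |black|=4
Step 3: on WHITE (7,6): turn R to N, flip to black, move to (6,6). |black|=5
Step 4: on WHITE (6,6): turn R to E, flip to black, move to (6,7). |black|=6

Answer: BLACK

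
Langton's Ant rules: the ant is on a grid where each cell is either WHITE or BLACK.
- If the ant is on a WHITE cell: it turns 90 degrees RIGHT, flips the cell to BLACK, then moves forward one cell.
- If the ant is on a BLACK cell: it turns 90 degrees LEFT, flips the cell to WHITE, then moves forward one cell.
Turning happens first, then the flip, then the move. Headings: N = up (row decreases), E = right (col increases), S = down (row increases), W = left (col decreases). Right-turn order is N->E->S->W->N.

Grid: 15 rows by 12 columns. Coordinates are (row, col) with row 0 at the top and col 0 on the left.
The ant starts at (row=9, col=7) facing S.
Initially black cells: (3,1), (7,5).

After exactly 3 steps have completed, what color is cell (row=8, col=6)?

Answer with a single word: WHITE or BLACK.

Step 1: on WHITE (9,7): turn R to W, flip to black, move to (9,6). |black|=3
Step 2: on WHITE (9,6): turn R to N, flip to black, move to (8,6). |black|=4
Step 3: on WHITE (8,6): turn R to E, flip to black, move to (8,7). |black|=5

Answer: BLACK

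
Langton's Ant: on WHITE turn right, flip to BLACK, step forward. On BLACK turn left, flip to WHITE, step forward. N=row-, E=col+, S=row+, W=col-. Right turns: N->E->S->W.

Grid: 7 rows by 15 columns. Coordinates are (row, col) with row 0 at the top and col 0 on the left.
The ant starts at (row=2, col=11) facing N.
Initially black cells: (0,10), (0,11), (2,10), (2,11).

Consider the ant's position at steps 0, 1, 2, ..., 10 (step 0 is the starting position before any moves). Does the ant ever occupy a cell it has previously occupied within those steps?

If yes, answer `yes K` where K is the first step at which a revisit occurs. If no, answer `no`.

Answer: yes 5

Derivation:
Step 1: on BLACK (2,11): turn L to W, flip to white, move to (2,10). |black|=3 — new cell
Step 2: on BLACK (2,10): turn L to S, flip to white, move to (3,10). |black|=2 — new cell
Step 3: on WHITE (3,10): turn R to W, flip to black, move to (3,9). |black|=3 — new cell
Step 4: on WHITE (3,9): turn R to N, flip to black, move to (2,9). |black|=4 — new cell
Step 5: on WHITE (2,9): turn R to E, flip to black, move to (2,10). |black|=5 — REVISIT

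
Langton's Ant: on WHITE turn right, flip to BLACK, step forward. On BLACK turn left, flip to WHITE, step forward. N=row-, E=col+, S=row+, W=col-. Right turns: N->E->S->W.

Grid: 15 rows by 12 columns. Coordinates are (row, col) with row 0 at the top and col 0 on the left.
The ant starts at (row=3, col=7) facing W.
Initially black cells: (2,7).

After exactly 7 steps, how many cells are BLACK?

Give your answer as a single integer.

Step 1: on WHITE (3,7): turn R to N, flip to black, move to (2,7). |black|=2
Step 2: on BLACK (2,7): turn L to W, flip to white, move to (2,6). |black|=1
Step 3: on WHITE (2,6): turn R to N, flip to black, move to (1,6). |black|=2
Step 4: on WHITE (1,6): turn R to E, flip to black, move to (1,7). |black|=3
Step 5: on WHITE (1,7): turn R to S, flip to black, move to (2,7). |black|=4
Step 6: on WHITE (2,7): turn R to W, flip to black, move to (2,6). |black|=5
Step 7: on BLACK (2,6): turn L to S, flip to white, move to (3,6). |black|=4

Answer: 4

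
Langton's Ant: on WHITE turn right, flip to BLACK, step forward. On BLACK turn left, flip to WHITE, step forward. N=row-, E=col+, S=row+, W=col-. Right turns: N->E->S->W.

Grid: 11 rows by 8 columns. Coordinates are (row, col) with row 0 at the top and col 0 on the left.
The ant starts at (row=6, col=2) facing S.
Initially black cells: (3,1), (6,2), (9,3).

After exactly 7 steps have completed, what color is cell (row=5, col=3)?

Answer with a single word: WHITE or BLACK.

Answer: BLACK

Derivation:
Step 1: on BLACK (6,2): turn L to E, flip to white, move to (6,3). |black|=2
Step 2: on WHITE (6,3): turn R to S, flip to black, move to (7,3). |black|=3
Step 3: on WHITE (7,3): turn R to W, flip to black, move to (7,2). |black|=4
Step 4: on WHITE (7,2): turn R to N, flip to black, move to (6,2). |black|=5
Step 5: on WHITE (6,2): turn R to E, flip to black, move to (6,3). |black|=6
Step 6: on BLACK (6,3): turn L to N, flip to white, move to (5,3). |black|=5
Step 7: on WHITE (5,3): turn R to E, flip to black, move to (5,4). |black|=6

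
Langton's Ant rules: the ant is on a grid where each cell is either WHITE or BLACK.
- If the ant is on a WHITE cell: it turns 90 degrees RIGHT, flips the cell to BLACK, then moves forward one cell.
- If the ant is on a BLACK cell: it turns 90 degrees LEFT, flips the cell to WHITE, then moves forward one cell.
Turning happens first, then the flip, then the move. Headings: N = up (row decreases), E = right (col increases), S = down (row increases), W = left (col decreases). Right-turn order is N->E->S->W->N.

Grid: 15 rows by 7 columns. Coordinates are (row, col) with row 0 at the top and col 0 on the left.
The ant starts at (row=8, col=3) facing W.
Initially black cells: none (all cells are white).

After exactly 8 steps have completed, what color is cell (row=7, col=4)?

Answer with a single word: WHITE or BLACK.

Step 1: on WHITE (8,3): turn R to N, flip to black, move to (7,3). |black|=1
Step 2: on WHITE (7,3): turn R to E, flip to black, move to (7,4). |black|=2
Step 3: on WHITE (7,4): turn R to S, flip to black, move to (8,4). |black|=3
Step 4: on WHITE (8,4): turn R to W, flip to black, move to (8,3). |black|=4
Step 5: on BLACK (8,3): turn L to S, flip to white, move to (9,3). |black|=3
Step 6: on WHITE (9,3): turn R to W, flip to black, move to (9,2). |black|=4
Step 7: on WHITE (9,2): turn R to N, flip to black, move to (8,2). |black|=5
Step 8: on WHITE (8,2): turn R to E, flip to black, move to (8,3). |black|=6

Answer: BLACK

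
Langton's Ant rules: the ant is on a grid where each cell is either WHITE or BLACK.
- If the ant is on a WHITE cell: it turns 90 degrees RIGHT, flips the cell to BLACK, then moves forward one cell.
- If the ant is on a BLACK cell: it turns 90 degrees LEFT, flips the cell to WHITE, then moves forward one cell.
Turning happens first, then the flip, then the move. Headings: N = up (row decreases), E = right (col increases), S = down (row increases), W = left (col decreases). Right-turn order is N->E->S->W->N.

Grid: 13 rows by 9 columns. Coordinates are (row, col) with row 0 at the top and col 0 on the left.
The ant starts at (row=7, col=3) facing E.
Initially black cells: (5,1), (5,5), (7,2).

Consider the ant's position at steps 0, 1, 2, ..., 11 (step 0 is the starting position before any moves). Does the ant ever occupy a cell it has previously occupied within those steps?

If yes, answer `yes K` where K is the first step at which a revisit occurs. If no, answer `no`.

Answer: yes 7

Derivation:
Step 1: on WHITE (7,3): turn R to S, flip to black, move to (8,3). |black|=4 — new cell
Step 2: on WHITE (8,3): turn R to W, flip to black, move to (8,2). |black|=5 — new cell
Step 3: on WHITE (8,2): turn R to N, flip to black, move to (7,2). |black|=6 — new cell
Step 4: on BLACK (7,2): turn L to W, flip to white, move to (7,1). |black|=5 — new cell
Step 5: on WHITE (7,1): turn R to N, flip to black, move to (6,1). |black|=6 — new cell
Step 6: on WHITE (6,1): turn R to E, flip to black, move to (6,2). |black|=7 — new cell
Step 7: on WHITE (6,2): turn R to S, flip to black, move to (7,2). |black|=8 — REVISIT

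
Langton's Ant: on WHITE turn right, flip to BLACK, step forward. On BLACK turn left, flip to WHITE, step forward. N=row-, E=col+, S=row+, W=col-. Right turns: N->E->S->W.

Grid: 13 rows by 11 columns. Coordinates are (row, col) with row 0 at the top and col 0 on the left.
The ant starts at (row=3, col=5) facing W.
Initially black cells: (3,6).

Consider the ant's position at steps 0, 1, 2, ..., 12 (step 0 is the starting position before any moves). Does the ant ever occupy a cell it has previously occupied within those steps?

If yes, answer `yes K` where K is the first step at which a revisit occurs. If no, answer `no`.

Answer: yes 7

Derivation:
Step 1: on WHITE (3,5): turn R to N, flip to black, move to (2,5). |black|=2 — new cell
Step 2: on WHITE (2,5): turn R to E, flip to black, move to (2,6). |black|=3 — new cell
Step 3: on WHITE (2,6): turn R to S, flip to black, move to (3,6). |black|=4 — new cell
Step 4: on BLACK (3,6): turn L to E, flip to white, move to (3,7). |black|=3 — new cell
Step 5: on WHITE (3,7): turn R to S, flip to black, move to (4,7). |black|=4 — new cell
Step 6: on WHITE (4,7): turn R to W, flip to black, move to (4,6). |black|=5 — new cell
Step 7: on WHITE (4,6): turn R to N, flip to black, move to (3,6). |black|=6 — REVISIT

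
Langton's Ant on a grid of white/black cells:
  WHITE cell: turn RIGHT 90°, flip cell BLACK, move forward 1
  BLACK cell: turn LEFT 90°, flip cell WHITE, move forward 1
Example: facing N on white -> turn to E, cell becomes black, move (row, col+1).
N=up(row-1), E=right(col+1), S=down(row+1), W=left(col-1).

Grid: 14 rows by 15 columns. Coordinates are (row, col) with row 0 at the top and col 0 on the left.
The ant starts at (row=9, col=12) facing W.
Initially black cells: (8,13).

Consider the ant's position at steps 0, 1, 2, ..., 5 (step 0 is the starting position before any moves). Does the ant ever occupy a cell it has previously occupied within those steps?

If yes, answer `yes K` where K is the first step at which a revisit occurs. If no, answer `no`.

Step 1: on WHITE (9,12): turn R to N, flip to black, move to (8,12). |black|=2 — new cell
Step 2: on WHITE (8,12): turn R to E, flip to black, move to (8,13). |black|=3 — new cell
Step 3: on BLACK (8,13): turn L to N, flip to white, move to (7,13). |black|=2 — new cell
Step 4: on WHITE (7,13): turn R to E, flip to black, move to (7,14). |black|=3 — new cell
Step 5: on WHITE (7,14): turn R to S, flip to black, move to (8,14). |black|=4 — new cell
No revisit within 5 steps.

Answer: no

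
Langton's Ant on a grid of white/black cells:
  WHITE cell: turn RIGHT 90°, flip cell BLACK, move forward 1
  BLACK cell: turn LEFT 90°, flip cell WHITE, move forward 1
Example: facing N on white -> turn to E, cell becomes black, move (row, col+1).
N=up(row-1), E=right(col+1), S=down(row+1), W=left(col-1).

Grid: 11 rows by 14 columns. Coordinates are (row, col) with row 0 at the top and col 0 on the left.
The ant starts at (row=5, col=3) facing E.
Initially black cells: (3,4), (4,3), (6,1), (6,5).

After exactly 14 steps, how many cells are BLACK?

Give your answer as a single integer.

Step 1: on WHITE (5,3): turn R to S, flip to black, move to (6,3). |black|=5
Step 2: on WHITE (6,3): turn R to W, flip to black, move to (6,2). |black|=6
Step 3: on WHITE (6,2): turn R to N, flip to black, move to (5,2). |black|=7
Step 4: on WHITE (5,2): turn R to E, flip to black, move to (5,3). |black|=8
Step 5: on BLACK (5,3): turn L to N, flip to white, move to (4,3). |black|=7
Step 6: on BLACK (4,3): turn L to W, flip to white, move to (4,2). |black|=6
Step 7: on WHITE (4,2): turn R to N, flip to black, move to (3,2). |black|=7
Step 8: on WHITE (3,2): turn R to E, flip to black, move to (3,3). |black|=8
Step 9: on WHITE (3,3): turn R to S, flip to black, move to (4,3). |black|=9
Step 10: on WHITE (4,3): turn R to W, flip to black, move to (4,2). |black|=10
Step 11: on BLACK (4,2): turn L to S, flip to white, move to (5,2). |black|=9
Step 12: on BLACK (5,2): turn L to E, flip to white, move to (5,3). |black|=8
Step 13: on WHITE (5,3): turn R to S, flip to black, move to (6,3). |black|=9
Step 14: on BLACK (6,3): turn L to E, flip to white, move to (6,4). |black|=8

Answer: 8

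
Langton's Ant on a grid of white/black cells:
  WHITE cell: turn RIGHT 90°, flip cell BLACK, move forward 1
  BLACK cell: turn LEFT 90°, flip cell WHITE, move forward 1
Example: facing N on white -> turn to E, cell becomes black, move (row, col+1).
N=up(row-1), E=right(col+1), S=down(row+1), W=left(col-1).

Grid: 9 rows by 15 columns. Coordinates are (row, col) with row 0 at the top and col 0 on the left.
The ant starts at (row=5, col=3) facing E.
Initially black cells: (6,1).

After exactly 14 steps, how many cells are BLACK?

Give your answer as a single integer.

Step 1: on WHITE (5,3): turn R to S, flip to black, move to (6,3). |black|=2
Step 2: on WHITE (6,3): turn R to W, flip to black, move to (6,2). |black|=3
Step 3: on WHITE (6,2): turn R to N, flip to black, move to (5,2). |black|=4
Step 4: on WHITE (5,2): turn R to E, flip to black, move to (5,3). |black|=5
Step 5: on BLACK (5,3): turn L to N, flip to white, move to (4,3). |black|=4
Step 6: on WHITE (4,3): turn R to E, flip to black, move to (4,4). |black|=5
Step 7: on WHITE (4,4): turn R to S, flip to black, move to (5,4). |black|=6
Step 8: on WHITE (5,4): turn R to W, flip to black, move to (5,3). |black|=7
Step 9: on WHITE (5,3): turn R to N, flip to black, move to (4,3). |black|=8
Step 10: on BLACK (4,3): turn L to W, flip to white, move to (4,2). |black|=7
Step 11: on WHITE (4,2): turn R to N, flip to black, move to (3,2). |black|=8
Step 12: on WHITE (3,2): turn R to E, flip to black, move to (3,3). |black|=9
Step 13: on WHITE (3,3): turn R to S, flip to black, move to (4,3). |black|=10
Step 14: on WHITE (4,3): turn R to W, flip to black, move to (4,2). |black|=11

Answer: 11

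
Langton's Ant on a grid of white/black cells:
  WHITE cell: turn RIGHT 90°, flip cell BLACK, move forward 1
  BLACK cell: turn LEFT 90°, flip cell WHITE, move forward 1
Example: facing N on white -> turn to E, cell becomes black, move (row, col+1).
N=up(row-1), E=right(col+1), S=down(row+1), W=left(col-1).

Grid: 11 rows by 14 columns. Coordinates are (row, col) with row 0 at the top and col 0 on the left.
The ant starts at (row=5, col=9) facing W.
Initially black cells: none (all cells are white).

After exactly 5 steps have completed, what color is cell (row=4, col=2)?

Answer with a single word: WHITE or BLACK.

Answer: WHITE

Derivation:
Step 1: on WHITE (5,9): turn R to N, flip to black, move to (4,9). |black|=1
Step 2: on WHITE (4,9): turn R to E, flip to black, move to (4,10). |black|=2
Step 3: on WHITE (4,10): turn R to S, flip to black, move to (5,10). |black|=3
Step 4: on WHITE (5,10): turn R to W, flip to black, move to (5,9). |black|=4
Step 5: on BLACK (5,9): turn L to S, flip to white, move to (6,9). |black|=3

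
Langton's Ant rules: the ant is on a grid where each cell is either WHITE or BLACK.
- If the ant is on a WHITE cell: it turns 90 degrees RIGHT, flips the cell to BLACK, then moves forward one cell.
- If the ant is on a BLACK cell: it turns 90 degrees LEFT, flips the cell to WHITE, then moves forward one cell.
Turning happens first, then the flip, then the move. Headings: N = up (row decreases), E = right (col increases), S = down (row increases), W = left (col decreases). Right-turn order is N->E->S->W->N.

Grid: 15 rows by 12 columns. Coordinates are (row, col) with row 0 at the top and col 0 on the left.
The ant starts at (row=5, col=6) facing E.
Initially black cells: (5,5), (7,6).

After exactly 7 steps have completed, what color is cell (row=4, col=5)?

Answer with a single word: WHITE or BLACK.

Answer: BLACK

Derivation:
Step 1: on WHITE (5,6): turn R to S, flip to black, move to (6,6). |black|=3
Step 2: on WHITE (6,6): turn R to W, flip to black, move to (6,5). |black|=4
Step 3: on WHITE (6,5): turn R to N, flip to black, move to (5,5). |black|=5
Step 4: on BLACK (5,5): turn L to W, flip to white, move to (5,4). |black|=4
Step 5: on WHITE (5,4): turn R to N, flip to black, move to (4,4). |black|=5
Step 6: on WHITE (4,4): turn R to E, flip to black, move to (4,5). |black|=6
Step 7: on WHITE (4,5): turn R to S, flip to black, move to (5,5). |black|=7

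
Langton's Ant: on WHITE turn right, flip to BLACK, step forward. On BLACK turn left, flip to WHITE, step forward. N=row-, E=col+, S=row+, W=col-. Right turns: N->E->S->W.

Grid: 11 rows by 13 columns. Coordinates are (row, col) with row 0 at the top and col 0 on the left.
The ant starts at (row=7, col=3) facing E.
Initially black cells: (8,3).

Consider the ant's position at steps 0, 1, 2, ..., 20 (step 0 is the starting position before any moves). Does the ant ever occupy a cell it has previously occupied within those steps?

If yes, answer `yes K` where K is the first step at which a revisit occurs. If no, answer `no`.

Step 1: on WHITE (7,3): turn R to S, flip to black, move to (8,3). |black|=2 — new cell
Step 2: on BLACK (8,3): turn L to E, flip to white, move to (8,4). |black|=1 — new cell
Step 3: on WHITE (8,4): turn R to S, flip to black, move to (9,4). |black|=2 — new cell
Step 4: on WHITE (9,4): turn R to W, flip to black, move to (9,3). |black|=3 — new cell
Step 5: on WHITE (9,3): turn R to N, flip to black, move to (8,3). |black|=4 — REVISIT

Answer: yes 5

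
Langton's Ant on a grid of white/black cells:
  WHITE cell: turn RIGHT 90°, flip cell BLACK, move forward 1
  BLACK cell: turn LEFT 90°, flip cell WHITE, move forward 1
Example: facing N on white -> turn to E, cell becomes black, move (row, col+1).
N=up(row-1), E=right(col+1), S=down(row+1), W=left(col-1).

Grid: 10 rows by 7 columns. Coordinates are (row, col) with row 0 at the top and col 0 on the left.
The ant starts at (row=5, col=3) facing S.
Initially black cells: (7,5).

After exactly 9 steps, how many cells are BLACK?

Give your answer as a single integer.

Step 1: on WHITE (5,3): turn R to W, flip to black, move to (5,2). |black|=2
Step 2: on WHITE (5,2): turn R to N, flip to black, move to (4,2). |black|=3
Step 3: on WHITE (4,2): turn R to E, flip to black, move to (4,3). |black|=4
Step 4: on WHITE (4,3): turn R to S, flip to black, move to (5,3). |black|=5
Step 5: on BLACK (5,3): turn L to E, flip to white, move to (5,4). |black|=4
Step 6: on WHITE (5,4): turn R to S, flip to black, move to (6,4). |black|=5
Step 7: on WHITE (6,4): turn R to W, flip to black, move to (6,3). |black|=6
Step 8: on WHITE (6,3): turn R to N, flip to black, move to (5,3). |black|=7
Step 9: on WHITE (5,3): turn R to E, flip to black, move to (5,4). |black|=8

Answer: 8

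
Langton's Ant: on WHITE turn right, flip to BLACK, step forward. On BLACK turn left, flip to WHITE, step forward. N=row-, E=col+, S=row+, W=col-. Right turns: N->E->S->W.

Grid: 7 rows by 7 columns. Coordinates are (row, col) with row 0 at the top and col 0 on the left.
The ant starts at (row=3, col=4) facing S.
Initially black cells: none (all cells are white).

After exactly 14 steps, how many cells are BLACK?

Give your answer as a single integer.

Step 1: on WHITE (3,4): turn R to W, flip to black, move to (3,3). |black|=1
Step 2: on WHITE (3,3): turn R to N, flip to black, move to (2,3). |black|=2
Step 3: on WHITE (2,3): turn R to E, flip to black, move to (2,4). |black|=3
Step 4: on WHITE (2,4): turn R to S, flip to black, move to (3,4). |black|=4
Step 5: on BLACK (3,4): turn L to E, flip to white, move to (3,5). |black|=3
Step 6: on WHITE (3,5): turn R to S, flip to black, move to (4,5). |black|=4
Step 7: on WHITE (4,5): turn R to W, flip to black, move to (4,4). |black|=5
Step 8: on WHITE (4,4): turn R to N, flip to black, move to (3,4). |black|=6
Step 9: on WHITE (3,4): turn R to E, flip to black, move to (3,5). |black|=7
Step 10: on BLACK (3,5): turn L to N, flip to white, move to (2,5). |black|=6
Step 11: on WHITE (2,5): turn R to E, flip to black, move to (2,6). |black|=7
Step 12: on WHITE (2,6): turn R to S, flip to black, move to (3,6). |black|=8
Step 13: on WHITE (3,6): turn R to W, flip to black, move to (3,5). |black|=9
Step 14: on WHITE (3,5): turn R to N, flip to black, move to (2,5). |black|=10

Answer: 10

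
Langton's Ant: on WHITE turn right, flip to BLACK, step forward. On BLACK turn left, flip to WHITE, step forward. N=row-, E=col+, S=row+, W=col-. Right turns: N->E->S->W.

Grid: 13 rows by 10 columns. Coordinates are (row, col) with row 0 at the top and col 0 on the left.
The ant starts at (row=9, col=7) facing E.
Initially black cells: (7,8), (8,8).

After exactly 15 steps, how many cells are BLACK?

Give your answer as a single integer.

Answer: 7

Derivation:
Step 1: on WHITE (9,7): turn R to S, flip to black, move to (10,7). |black|=3
Step 2: on WHITE (10,7): turn R to W, flip to black, move to (10,6). |black|=4
Step 3: on WHITE (10,6): turn R to N, flip to black, move to (9,6). |black|=5
Step 4: on WHITE (9,6): turn R to E, flip to black, move to (9,7). |black|=6
Step 5: on BLACK (9,7): turn L to N, flip to white, move to (8,7). |black|=5
Step 6: on WHITE (8,7): turn R to E, flip to black, move to (8,8). |black|=6
Step 7: on BLACK (8,8): turn L to N, flip to white, move to (7,8). |black|=5
Step 8: on BLACK (7,8): turn L to W, flip to white, move to (7,7). |black|=4
Step 9: on WHITE (7,7): turn R to N, flip to black, move to (6,7). |black|=5
Step 10: on WHITE (6,7): turn R to E, flip to black, move to (6,8). |black|=6
Step 11: on WHITE (6,8): turn R to S, flip to black, move to (7,8). |black|=7
Step 12: on WHITE (7,8): turn R to W, flip to black, move to (7,7). |black|=8
Step 13: on BLACK (7,7): turn L to S, flip to white, move to (8,7). |black|=7
Step 14: on BLACK (8,7): turn L to E, flip to white, move to (8,8). |black|=6
Step 15: on WHITE (8,8): turn R to S, flip to black, move to (9,8). |black|=7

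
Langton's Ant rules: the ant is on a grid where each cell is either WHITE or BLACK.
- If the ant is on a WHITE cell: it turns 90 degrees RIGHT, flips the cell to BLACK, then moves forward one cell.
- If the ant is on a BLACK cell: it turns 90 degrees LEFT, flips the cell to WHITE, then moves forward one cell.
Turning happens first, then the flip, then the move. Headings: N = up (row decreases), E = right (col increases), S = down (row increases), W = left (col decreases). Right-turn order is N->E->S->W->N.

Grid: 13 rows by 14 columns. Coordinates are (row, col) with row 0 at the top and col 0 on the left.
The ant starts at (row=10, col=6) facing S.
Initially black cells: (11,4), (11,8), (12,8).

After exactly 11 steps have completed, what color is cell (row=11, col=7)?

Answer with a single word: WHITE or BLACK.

Answer: BLACK

Derivation:
Step 1: on WHITE (10,6): turn R to W, flip to black, move to (10,5). |black|=4
Step 2: on WHITE (10,5): turn R to N, flip to black, move to (9,5). |black|=5
Step 3: on WHITE (9,5): turn R to E, flip to black, move to (9,6). |black|=6
Step 4: on WHITE (9,6): turn R to S, flip to black, move to (10,6). |black|=7
Step 5: on BLACK (10,6): turn L to E, flip to white, move to (10,7). |black|=6
Step 6: on WHITE (10,7): turn R to S, flip to black, move to (11,7). |black|=7
Step 7: on WHITE (11,7): turn R to W, flip to black, move to (11,6). |black|=8
Step 8: on WHITE (11,6): turn R to N, flip to black, move to (10,6). |black|=9
Step 9: on WHITE (10,6): turn R to E, flip to black, move to (10,7). |black|=10
Step 10: on BLACK (10,7): turn L to N, flip to white, move to (9,7). |black|=9
Step 11: on WHITE (9,7): turn R to E, flip to black, move to (9,8). |black|=10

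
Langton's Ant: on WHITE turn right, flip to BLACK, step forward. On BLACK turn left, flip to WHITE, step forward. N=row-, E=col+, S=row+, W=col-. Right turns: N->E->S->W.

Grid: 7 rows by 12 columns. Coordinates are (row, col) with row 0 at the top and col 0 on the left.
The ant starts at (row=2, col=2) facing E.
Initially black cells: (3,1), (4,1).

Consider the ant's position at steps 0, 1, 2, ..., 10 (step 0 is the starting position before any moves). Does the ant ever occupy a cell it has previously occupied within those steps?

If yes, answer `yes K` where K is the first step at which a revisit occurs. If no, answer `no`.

Step 1: on WHITE (2,2): turn R to S, flip to black, move to (3,2). |black|=3 — new cell
Step 2: on WHITE (3,2): turn R to W, flip to black, move to (3,1). |black|=4 — new cell
Step 3: on BLACK (3,1): turn L to S, flip to white, move to (4,1). |black|=3 — new cell
Step 4: on BLACK (4,1): turn L to E, flip to white, move to (4,2). |black|=2 — new cell
Step 5: on WHITE (4,2): turn R to S, flip to black, move to (5,2). |black|=3 — new cell
Step 6: on WHITE (5,2): turn R to W, flip to black, move to (5,1). |black|=4 — new cell
Step 7: on WHITE (5,1): turn R to N, flip to black, move to (4,1). |black|=5 — REVISIT

Answer: yes 7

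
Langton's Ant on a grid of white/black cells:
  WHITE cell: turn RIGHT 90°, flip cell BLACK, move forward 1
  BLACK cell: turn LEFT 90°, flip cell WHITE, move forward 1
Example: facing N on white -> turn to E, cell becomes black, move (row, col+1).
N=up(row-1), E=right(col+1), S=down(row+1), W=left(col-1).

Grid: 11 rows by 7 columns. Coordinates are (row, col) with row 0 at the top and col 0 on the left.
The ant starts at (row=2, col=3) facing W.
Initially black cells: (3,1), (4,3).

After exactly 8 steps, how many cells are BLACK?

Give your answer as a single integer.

Step 1: on WHITE (2,3): turn R to N, flip to black, move to (1,3). |black|=3
Step 2: on WHITE (1,3): turn R to E, flip to black, move to (1,4). |black|=4
Step 3: on WHITE (1,4): turn R to S, flip to black, move to (2,4). |black|=5
Step 4: on WHITE (2,4): turn R to W, flip to black, move to (2,3). |black|=6
Step 5: on BLACK (2,3): turn L to S, flip to white, move to (3,3). |black|=5
Step 6: on WHITE (3,3): turn R to W, flip to black, move to (3,2). |black|=6
Step 7: on WHITE (3,2): turn R to N, flip to black, move to (2,2). |black|=7
Step 8: on WHITE (2,2): turn R to E, flip to black, move to (2,3). |black|=8

Answer: 8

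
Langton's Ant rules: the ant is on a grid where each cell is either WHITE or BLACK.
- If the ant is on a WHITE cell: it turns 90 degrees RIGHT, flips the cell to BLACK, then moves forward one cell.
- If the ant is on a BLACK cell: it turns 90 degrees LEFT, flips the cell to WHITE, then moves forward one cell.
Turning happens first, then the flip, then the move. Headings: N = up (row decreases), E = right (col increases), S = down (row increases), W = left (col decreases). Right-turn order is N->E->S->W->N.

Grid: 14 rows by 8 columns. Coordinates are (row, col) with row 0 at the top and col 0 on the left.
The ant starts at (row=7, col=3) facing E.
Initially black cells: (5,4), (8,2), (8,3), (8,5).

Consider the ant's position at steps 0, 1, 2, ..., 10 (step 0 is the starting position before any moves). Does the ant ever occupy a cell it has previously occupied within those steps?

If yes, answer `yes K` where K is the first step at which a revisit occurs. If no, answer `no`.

Step 1: on WHITE (7,3): turn R to S, flip to black, move to (8,3). |black|=5 — new cell
Step 2: on BLACK (8,3): turn L to E, flip to white, move to (8,4). |black|=4 — new cell
Step 3: on WHITE (8,4): turn R to S, flip to black, move to (9,4). |black|=5 — new cell
Step 4: on WHITE (9,4): turn R to W, flip to black, move to (9,3). |black|=6 — new cell
Step 5: on WHITE (9,3): turn R to N, flip to black, move to (8,3). |black|=7 — REVISIT

Answer: yes 5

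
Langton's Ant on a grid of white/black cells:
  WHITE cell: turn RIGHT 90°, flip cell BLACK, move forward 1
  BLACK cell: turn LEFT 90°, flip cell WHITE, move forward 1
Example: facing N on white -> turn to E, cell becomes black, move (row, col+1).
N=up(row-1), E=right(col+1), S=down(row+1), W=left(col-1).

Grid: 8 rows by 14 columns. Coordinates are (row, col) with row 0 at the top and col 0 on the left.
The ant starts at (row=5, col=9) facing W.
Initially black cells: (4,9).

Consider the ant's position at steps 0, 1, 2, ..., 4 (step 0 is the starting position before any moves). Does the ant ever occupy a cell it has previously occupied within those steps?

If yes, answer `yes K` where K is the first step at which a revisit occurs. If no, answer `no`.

Answer: no

Derivation:
Step 1: on WHITE (5,9): turn R to N, flip to black, move to (4,9). |black|=2 — new cell
Step 2: on BLACK (4,9): turn L to W, flip to white, move to (4,8). |black|=1 — new cell
Step 3: on WHITE (4,8): turn R to N, flip to black, move to (3,8). |black|=2 — new cell
Step 4: on WHITE (3,8): turn R to E, flip to black, move to (3,9). |black|=3 — new cell
No revisit within 4 steps.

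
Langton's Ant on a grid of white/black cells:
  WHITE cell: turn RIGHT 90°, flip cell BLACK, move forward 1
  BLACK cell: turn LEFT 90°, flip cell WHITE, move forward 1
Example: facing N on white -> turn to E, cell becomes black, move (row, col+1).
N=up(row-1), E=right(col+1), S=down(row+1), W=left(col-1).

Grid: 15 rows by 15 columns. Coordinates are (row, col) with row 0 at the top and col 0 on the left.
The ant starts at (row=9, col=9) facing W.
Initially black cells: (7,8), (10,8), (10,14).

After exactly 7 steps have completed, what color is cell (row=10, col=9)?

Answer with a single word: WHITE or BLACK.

Step 1: on WHITE (9,9): turn R to N, flip to black, move to (8,9). |black|=4
Step 2: on WHITE (8,9): turn R to E, flip to black, move to (8,10). |black|=5
Step 3: on WHITE (8,10): turn R to S, flip to black, move to (9,10). |black|=6
Step 4: on WHITE (9,10): turn R to W, flip to black, move to (9,9). |black|=7
Step 5: on BLACK (9,9): turn L to S, flip to white, move to (10,9). |black|=6
Step 6: on WHITE (10,9): turn R to W, flip to black, move to (10,8). |black|=7
Step 7: on BLACK (10,8): turn L to S, flip to white, move to (11,8). |black|=6

Answer: BLACK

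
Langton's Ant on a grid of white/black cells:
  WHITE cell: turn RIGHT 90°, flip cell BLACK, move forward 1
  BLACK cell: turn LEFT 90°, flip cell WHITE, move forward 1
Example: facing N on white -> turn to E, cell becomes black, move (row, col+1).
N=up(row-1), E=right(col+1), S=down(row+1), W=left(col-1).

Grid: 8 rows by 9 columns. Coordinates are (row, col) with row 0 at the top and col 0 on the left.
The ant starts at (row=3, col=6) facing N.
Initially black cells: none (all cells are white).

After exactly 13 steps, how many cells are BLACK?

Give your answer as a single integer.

Step 1: on WHITE (3,6): turn R to E, flip to black, move to (3,7). |black|=1
Step 2: on WHITE (3,7): turn R to S, flip to black, move to (4,7). |black|=2
Step 3: on WHITE (4,7): turn R to W, flip to black, move to (4,6). |black|=3
Step 4: on WHITE (4,6): turn R to N, flip to black, move to (3,6). |black|=4
Step 5: on BLACK (3,6): turn L to W, flip to white, move to (3,5). |black|=3
Step 6: on WHITE (3,5): turn R to N, flip to black, move to (2,5). |black|=4
Step 7: on WHITE (2,5): turn R to E, flip to black, move to (2,6). |black|=5
Step 8: on WHITE (2,6): turn R to S, flip to black, move to (3,6). |black|=6
Step 9: on WHITE (3,6): turn R to W, flip to black, move to (3,5). |black|=7
Step 10: on BLACK (3,5): turn L to S, flip to white, move to (4,5). |black|=6
Step 11: on WHITE (4,5): turn R to W, flip to black, move to (4,4). |black|=7
Step 12: on WHITE (4,4): turn R to N, flip to black, move to (3,4). |black|=8
Step 13: on WHITE (3,4): turn R to E, flip to black, move to (3,5). |black|=9

Answer: 9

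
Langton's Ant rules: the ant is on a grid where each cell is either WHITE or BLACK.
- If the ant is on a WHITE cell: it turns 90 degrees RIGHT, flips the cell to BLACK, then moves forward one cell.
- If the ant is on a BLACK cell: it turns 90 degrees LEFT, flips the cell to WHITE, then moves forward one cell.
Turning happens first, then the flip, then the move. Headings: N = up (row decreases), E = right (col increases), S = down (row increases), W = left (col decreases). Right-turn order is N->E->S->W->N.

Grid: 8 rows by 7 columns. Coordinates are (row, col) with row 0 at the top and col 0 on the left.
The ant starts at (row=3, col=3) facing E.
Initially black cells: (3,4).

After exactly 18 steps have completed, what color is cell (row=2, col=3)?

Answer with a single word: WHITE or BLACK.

Step 1: on WHITE (3,3): turn R to S, flip to black, move to (4,3). |black|=2
Step 2: on WHITE (4,3): turn R to W, flip to black, move to (4,2). |black|=3
Step 3: on WHITE (4,2): turn R to N, flip to black, move to (3,2). |black|=4
Step 4: on WHITE (3,2): turn R to E, flip to black, move to (3,3). |black|=5
Step 5: on BLACK (3,3): turn L to N, flip to white, move to (2,3). |black|=4
Step 6: on WHITE (2,3): turn R to E, flip to black, move to (2,4). |black|=5
Step 7: on WHITE (2,4): turn R to S, flip to black, move to (3,4). |black|=6
Step 8: on BLACK (3,4): turn L to E, flip to white, move to (3,5). |black|=5
Step 9: on WHITE (3,5): turn R to S, flip to black, move to (4,5). |black|=6
Step 10: on WHITE (4,5): turn R to W, flip to black, move to (4,4). |black|=7
Step 11: on WHITE (4,4): turn R to N, flip to black, move to (3,4). |black|=8
Step 12: on WHITE (3,4): turn R to E, flip to black, move to (3,5). |black|=9
Step 13: on BLACK (3,5): turn L to N, flip to white, move to (2,5). |black|=8
Step 14: on WHITE (2,5): turn R to E, flip to black, move to (2,6). |black|=9
Step 15: on WHITE (2,6): turn R to S, flip to black, move to (3,6). |black|=10
Step 16: on WHITE (3,6): turn R to W, flip to black, move to (3,5). |black|=11
Step 17: on WHITE (3,5): turn R to N, flip to black, move to (2,5). |black|=12
Step 18: on BLACK (2,5): turn L to W, flip to white, move to (2,4). |black|=11

Answer: BLACK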